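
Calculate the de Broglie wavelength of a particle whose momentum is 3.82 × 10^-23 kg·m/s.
1.73 × 10^-11 m

Using the de Broglie relation λ = h/p:

λ = h/p
λ = (6.626 × 10^-34 J·s) / (3.82 × 10^-23 kg·m/s)
λ = 1.73 × 10^-11 m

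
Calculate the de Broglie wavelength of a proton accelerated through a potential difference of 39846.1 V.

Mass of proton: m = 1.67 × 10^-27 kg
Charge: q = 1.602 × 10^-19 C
1.44 × 10^-13 m

When a particle is accelerated through voltage V, it gains kinetic energy KE = qV.

The de Broglie wavelength is then λ = h/√(2mqV):

λ = h/√(2mqV)
λ = (6.626 × 10^-34 J·s) / √(2 × 1.67 × 10^-27 kg × 1.602 × 10^-19 C × 39846.1 V)
λ = 1.44 × 10^-13 m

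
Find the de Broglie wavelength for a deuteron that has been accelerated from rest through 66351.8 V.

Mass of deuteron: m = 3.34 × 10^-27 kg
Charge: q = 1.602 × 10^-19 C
7.86 × 10^-14 m

When a particle is accelerated through voltage V, it gains kinetic energy KE = qV.

The de Broglie wavelength is then λ = h/√(2mqV):

λ = h/√(2mqV)
λ = (6.626 × 10^-34 J·s) / √(2 × 3.34 × 10^-27 kg × 1.602 × 10^-19 C × 66351.8 V)
λ = 7.86 × 10^-14 m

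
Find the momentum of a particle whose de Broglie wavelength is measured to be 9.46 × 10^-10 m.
7.00 × 10^-25 kg·m/s

From the de Broglie relation λ = h/p, we solve for p:

p = h/λ
p = (6.626 × 10^-34 J·s) / (9.46 × 10^-10 m)
p = 7.00 × 10^-25 kg·m/s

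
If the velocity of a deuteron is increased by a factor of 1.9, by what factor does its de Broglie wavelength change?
The wavelength decreases by a factor of 1.9.

From λ = h/(mv), the wavelength is inversely proportional to velocity:

λ ∝ 1/v

If v → 1.9v, then λ → λ/1.9

When velocity is increased by a factor of 1.9, the wavelength decreases by a factor of 1.9.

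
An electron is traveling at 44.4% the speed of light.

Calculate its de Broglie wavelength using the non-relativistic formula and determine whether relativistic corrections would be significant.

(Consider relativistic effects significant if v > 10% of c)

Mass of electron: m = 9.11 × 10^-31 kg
Yes, relativistic corrections are needed.

Using the non-relativistic de Broglie formula λ = h/(mv):

v = 44.4% × c = 1.331 × 10^8 m/s

λ = h/(mv)
λ = (6.626 × 10^-34 J·s) / (9.11 × 10^-31 kg × 1.331 × 10^8 m/s)
λ = 5.46 × 10^-12 m

Since v = 44.4% of c > 10% of c, relativistic corrections ARE significant and the actual wavelength would differ from this non-relativistic estimate.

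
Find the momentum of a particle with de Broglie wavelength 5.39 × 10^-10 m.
1.23 × 10^-24 kg·m/s

From the de Broglie relation λ = h/p, we solve for p:

p = h/λ
p = (6.626 × 10^-34 J·s) / (5.39 × 10^-10 m)
p = 1.23 × 10^-24 kg·m/s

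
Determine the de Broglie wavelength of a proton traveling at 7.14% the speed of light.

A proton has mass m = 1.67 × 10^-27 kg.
1.85 × 10^-14 m

Using the de Broglie relation λ = h/(mv):

v = 7.14% × c = 2.141 × 10^7 m/s

λ = h/(mv)
λ = (6.626 × 10^-34 J·s) / (1.67 × 10^-27 kg × 2.141 × 10^7 m/s)
λ = 1.85 × 10^-14 m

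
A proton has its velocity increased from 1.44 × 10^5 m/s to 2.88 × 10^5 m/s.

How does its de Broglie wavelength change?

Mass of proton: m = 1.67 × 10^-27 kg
The wavelength decreases by a factor of 2.

Using λ = h/(mv):

Initial wavelength: λ₁ = h/(mv₁) = 2.76 × 10^-12 m
Final wavelength: λ₂ = h/(mv₂) = 1.38 × 10^-12 m

Since λ ∝ 1/v, when velocity increases by a factor of 2, the wavelength decreases by a factor of 2.

λ₂/λ₁ = v₁/v₂ = 1/2

The wavelength decreases by a factor of 2.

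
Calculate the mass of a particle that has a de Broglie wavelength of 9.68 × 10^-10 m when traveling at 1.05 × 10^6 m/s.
6.52 × 10^-31 kg

From the de Broglie relation λ = h/(mv), we solve for m:

m = h/(λv)
m = (6.626 × 10^-34 J·s) / (9.68 × 10^-10 m × 1.05 × 10^6 m/s)
m = 6.52 × 10^-31 kg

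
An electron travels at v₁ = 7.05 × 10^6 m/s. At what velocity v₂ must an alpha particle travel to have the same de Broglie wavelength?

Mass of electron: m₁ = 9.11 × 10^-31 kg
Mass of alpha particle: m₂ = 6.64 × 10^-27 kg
v₂ = 9.67 × 10^2 m/s

For equal de Broglie wavelengths: λ₁ = λ₂

h/(m₁v₁) = h/(m₂v₂)
m₁v₁ = m₂v₂
v₂ = v₁ · (m₁/m₂)

v₂ = 7.05 × 10^6 m/s × (9.11 × 10^-31 kg / 6.64 × 10^-27 kg)
v₂ = 9.67 × 10^2 m/s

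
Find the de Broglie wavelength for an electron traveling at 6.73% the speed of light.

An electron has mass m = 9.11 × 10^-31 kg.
3.60 × 10^-11 m

Using the de Broglie relation λ = h/(mv):

v = 6.73% × c = 2.018 × 10^7 m/s

λ = h/(mv)
λ = (6.626 × 10^-34 J·s) / (9.11 × 10^-31 kg × 2.018 × 10^7 m/s)
λ = 3.60 × 10^-11 m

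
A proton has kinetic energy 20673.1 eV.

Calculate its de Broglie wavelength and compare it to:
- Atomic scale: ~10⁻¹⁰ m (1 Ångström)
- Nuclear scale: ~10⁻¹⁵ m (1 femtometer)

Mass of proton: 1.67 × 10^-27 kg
λ = 1.99 × 10^-13 m, which is between nuclear and atomic scales.

Using λ = h/√(2mKE):

KE = 20673.1 eV = 3.312 × 10^-15 J

λ = h/√(2mKE)
λ = (6.626 × 10^-34 J·s) / √(2 × 1.67 × 10^-27 kg × 3.312 × 10^-15 J)
λ = 1.99 × 10^-13 m

Comparison:
- Atomic scale (10⁻¹⁰ m): λ is 0.002× this size
- Nuclear scale (10⁻¹⁵ m): λ is 2e+02× this size

The wavelength is between nuclear and atomic scales.

This wavelength is appropriate for probing atomic structure but too large for nuclear physics experiments.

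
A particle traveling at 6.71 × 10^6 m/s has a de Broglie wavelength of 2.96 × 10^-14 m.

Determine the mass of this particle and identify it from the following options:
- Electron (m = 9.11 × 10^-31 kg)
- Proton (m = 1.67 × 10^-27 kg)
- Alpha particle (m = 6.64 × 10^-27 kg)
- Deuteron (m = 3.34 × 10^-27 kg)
The particle is a deuteron.

From λ = h/(mv), solve for mass:

m = h/(λv)
m = (6.626 × 10^-34 J·s) / (2.96 × 10^-14 m × 6.71 × 10^6 m/s)
m = 3.34 × 10^-27 kg

Comparing with the listed masses, this is closest to a deuteron.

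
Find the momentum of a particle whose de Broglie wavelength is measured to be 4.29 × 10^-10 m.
1.54 × 10^-24 kg·m/s

From the de Broglie relation λ = h/p, we solve for p:

p = h/λ
p = (6.626 × 10^-34 J·s) / (4.29 × 10^-10 m)
p = 1.54 × 10^-24 kg·m/s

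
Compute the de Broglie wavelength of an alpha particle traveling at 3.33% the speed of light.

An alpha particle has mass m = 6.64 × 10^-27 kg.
1.00 × 10^-14 m

Using the de Broglie relation λ = h/(mv):

v = 3.33% × c = 9.983 × 10^6 m/s

λ = h/(mv)
λ = (6.626 × 10^-34 J·s) / (6.64 × 10^-27 kg × 9.983 × 10^6 m/s)
λ = 1.00 × 10^-14 m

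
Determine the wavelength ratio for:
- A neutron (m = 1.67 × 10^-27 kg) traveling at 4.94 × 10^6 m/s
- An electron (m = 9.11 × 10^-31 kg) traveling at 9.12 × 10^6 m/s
λ₁/λ₂ = 1.01 × 10^-3

Using λ = h/(mv):

λ₁ = h/(m₁v₁) = 8.03 × 10^-14 m
λ₂ = h/(m₂v₂) = 7.98 × 10^-11 m

Ratio λ₁/λ₂ = (m₂v₂)/(m₁v₁)
         = (9.11 × 10^-31 kg × 9.12 × 10^6 m/s) / (1.67 × 10^-27 kg × 4.94 × 10^6 m/s)
         = 1.01 × 10^-3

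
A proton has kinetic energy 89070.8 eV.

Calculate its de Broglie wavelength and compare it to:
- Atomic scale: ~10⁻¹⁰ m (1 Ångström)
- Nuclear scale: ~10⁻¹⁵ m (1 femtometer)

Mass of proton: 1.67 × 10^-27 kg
λ = 9.60 × 10^-14 m, which is between nuclear and atomic scales.

Using λ = h/√(2mKE):

KE = 89070.8 eV = 1.427 × 10^-14 J

λ = h/√(2mKE)
λ = (6.626 × 10^-34 J·s) / √(2 × 1.67 × 10^-27 kg × 1.427 × 10^-14 J)
λ = 9.60 × 10^-14 m

Comparison:
- Atomic scale (10⁻¹⁰ m): λ is 0.00096× this size
- Nuclear scale (10⁻¹⁵ m): λ is 96× this size

The wavelength is between nuclear and atomic scales.

This wavelength is appropriate for probing atomic structure but too large for nuclear physics experiments.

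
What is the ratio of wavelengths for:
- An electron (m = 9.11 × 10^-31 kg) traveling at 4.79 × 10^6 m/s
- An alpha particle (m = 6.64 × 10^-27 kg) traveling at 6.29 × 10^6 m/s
λ₁/λ₂ = 9.57 × 10^3

Using λ = h/(mv):

λ₁ = h/(m₁v₁) = 1.52 × 10^-10 m
λ₂ = h/(m₂v₂) = 1.59 × 10^-14 m

Ratio λ₁/λ₂ = (m₂v₂)/(m₁v₁)
         = (6.64 × 10^-27 kg × 6.29 × 10^6 m/s) / (9.11 × 10^-31 kg × 4.79 × 10^6 m/s)
         = 9.57 × 10^3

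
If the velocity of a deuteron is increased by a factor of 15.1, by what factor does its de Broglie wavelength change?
The wavelength decreases by a factor of 15.1.

From λ = h/(mv), the wavelength is inversely proportional to velocity:

λ ∝ 1/v

If v → 15.1v, then λ → λ/15.1

When velocity is increased by a factor of 15.1, the wavelength decreases by a factor of 15.1.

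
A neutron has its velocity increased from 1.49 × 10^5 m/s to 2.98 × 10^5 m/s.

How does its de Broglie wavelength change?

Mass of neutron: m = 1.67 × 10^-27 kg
The wavelength decreases by a factor of 2.

Using λ = h/(mv):

Initial wavelength: λ₁ = h/(mv₁) = 2.66 × 10^-12 m
Final wavelength: λ₂ = h/(mv₂) = 1.33 × 10^-12 m

Since λ ∝ 1/v, when velocity increases by a factor of 2, the wavelength decreases by a factor of 2.

λ₂/λ₁ = v₁/v₂ = 1/2

The wavelength decreases by a factor of 2.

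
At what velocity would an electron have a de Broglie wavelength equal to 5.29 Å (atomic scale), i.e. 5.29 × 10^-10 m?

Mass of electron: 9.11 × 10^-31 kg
1.37 × 10^6 m/s

From λ = h/(mv), solve for v:

v = h/(mλ)
v = (6.626 × 10^-34 J·s) / (9.11 × 10^-31 kg × 5.29 × 10^-10 m)
v = 1.37 × 10^6 m/s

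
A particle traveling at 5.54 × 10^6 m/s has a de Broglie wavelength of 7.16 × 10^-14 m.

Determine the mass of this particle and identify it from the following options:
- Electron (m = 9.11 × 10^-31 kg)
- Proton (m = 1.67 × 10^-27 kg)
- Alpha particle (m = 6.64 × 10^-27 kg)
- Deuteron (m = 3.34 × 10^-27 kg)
The particle is a proton.

From λ = h/(mv), solve for mass:

m = h/(λv)
m = (6.626 × 10^-34 J·s) / (7.16 × 10^-14 m × 5.54 × 10^6 m/s)
m = 1.67 × 10^-27 kg

Comparing with the listed masses, this is closest to a proton.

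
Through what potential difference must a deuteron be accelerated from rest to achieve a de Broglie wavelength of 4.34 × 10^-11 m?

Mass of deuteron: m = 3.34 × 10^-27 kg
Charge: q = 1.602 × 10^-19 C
2.18 × 10^-1 V

From λ = h/√(2mqV), we solve for V:

λ² = h²/(2mqV)
V = h²/(2mqλ²)
V = (6.626 × 10^-34 J·s)² / (2 × 3.34 × 10^-27 kg × 1.602 × 10^-19 C × (4.34 × 10^-11 m)²)
V = 2.18 × 10^-1 V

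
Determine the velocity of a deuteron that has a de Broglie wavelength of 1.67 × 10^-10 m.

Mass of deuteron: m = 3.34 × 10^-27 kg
1.19 × 10^3 m/s

From the de Broglie relation λ = h/(mv), we solve for v:

v = h/(mλ)
v = (6.626 × 10^-34 J·s) / (3.34 × 10^-27 kg × 1.67 × 10^-10 m)
v = 1.19 × 10^3 m/s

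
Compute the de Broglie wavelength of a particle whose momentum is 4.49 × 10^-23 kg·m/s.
1.48 × 10^-11 m

Using the de Broglie relation λ = h/p:

λ = h/p
λ = (6.626 × 10^-34 J·s) / (4.49 × 10^-23 kg·m/s)
λ = 1.48 × 10^-11 m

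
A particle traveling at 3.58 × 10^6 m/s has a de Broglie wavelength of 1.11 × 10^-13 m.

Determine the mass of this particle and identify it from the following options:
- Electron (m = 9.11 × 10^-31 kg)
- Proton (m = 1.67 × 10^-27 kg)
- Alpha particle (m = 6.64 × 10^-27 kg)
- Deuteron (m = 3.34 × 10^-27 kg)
The particle is a proton.

From λ = h/(mv), solve for mass:

m = h/(λv)
m = (6.626 × 10^-34 J·s) / (1.11 × 10^-13 m × 3.58 × 10^6 m/s)
m = 1.67 × 10^-27 kg

Comparing with the listed masses, this is closest to a proton.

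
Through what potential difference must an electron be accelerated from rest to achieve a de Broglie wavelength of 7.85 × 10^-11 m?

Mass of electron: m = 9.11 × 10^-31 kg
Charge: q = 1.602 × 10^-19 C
244 V

From λ = h/√(2mqV), we solve for V:

λ² = h²/(2mqV)
V = h²/(2mqλ²)
V = (6.626 × 10^-34 J·s)² / (2 × 9.11 × 10^-31 kg × 1.602 × 10^-19 C × (7.85 × 10^-11 m)²)
V = 244 V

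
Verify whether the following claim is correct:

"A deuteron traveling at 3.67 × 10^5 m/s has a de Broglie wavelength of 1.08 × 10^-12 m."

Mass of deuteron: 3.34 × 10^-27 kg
False

The claim is incorrect.

Using λ = h/(mv):
λ = (6.626 × 10^-34 J·s) / (3.34 × 10^-27 kg × 3.67 × 10^5 m/s)
λ = 5.41 × 10^-13 m

The actual wavelength differs from the claimed 1.08 × 10^-12 m.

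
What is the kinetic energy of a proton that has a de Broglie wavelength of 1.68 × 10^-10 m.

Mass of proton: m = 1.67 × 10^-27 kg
4.66 × 10^-21 J (or 0.0291 eV)

From λ = h/√(2mKE), we solve for KE:

λ² = h²/(2mKE)
KE = h²/(2mλ²)
KE = (6.626 × 10^-34 J·s)² / (2 × 1.67 × 10^-27 kg × (1.68 × 10^-10 m)²)
KE = 4.66 × 10^-21 J
KE = 0.0291 eV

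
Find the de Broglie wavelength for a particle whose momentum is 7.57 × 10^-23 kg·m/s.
8.75 × 10^-12 m

Using the de Broglie relation λ = h/p:

λ = h/p
λ = (6.626 × 10^-34 J·s) / (7.57 × 10^-23 kg·m/s)
λ = 8.75 × 10^-12 m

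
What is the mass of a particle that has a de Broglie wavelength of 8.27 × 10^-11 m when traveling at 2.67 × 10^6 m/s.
3.00 × 10^-30 kg

From the de Broglie relation λ = h/(mv), we solve for m:

m = h/(λv)
m = (6.626 × 10^-34 J·s) / (8.27 × 10^-11 m × 2.67 × 10^6 m/s)
m = 3.00 × 10^-30 kg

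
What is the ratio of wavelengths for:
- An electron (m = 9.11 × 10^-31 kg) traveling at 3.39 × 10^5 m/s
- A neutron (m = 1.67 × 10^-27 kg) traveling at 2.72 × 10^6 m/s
λ₁/λ₂ = 1.47 × 10^4

Using λ = h/(mv):

λ₁ = h/(m₁v₁) = 2.15 × 10^-9 m
λ₂ = h/(m₂v₂) = 1.46 × 10^-13 m

Ratio λ₁/λ₂ = (m₂v₂)/(m₁v₁)
         = (1.67 × 10^-27 kg × 2.72 × 10^6 m/s) / (9.11 × 10^-31 kg × 3.39 × 10^5 m/s)
         = 1.47 × 10^4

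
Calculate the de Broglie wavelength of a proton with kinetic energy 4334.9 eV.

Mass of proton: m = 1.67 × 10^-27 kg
4.35 × 10^-13 m

Using λ = h/√(2mKE):

First convert KE to Joules: KE = 4334.9 eV = 6.945 × 10^-16 J

λ = h/√(2mKE)
λ = (6.626 × 10^-34 J·s) / √(2 × 1.67 × 10^-27 kg × 6.945 × 10^-16 J)
λ = 4.35 × 10^-13 m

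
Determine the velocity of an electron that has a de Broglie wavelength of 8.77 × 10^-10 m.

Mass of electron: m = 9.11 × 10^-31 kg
8.29 × 10^5 m/s

From the de Broglie relation λ = h/(mv), we solve for v:

v = h/(mλ)
v = (6.626 × 10^-34 J·s) / (9.11 × 10^-31 kg × 8.77 × 10^-10 m)
v = 8.29 × 10^5 m/s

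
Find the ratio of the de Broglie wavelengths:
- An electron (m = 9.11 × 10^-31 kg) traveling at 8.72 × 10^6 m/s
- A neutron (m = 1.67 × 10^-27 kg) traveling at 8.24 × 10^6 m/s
λ₁/λ₂ = 1.73 × 10^3

Using λ = h/(mv):

λ₁ = h/(m₁v₁) = 8.34 × 10^-11 m
λ₂ = h/(m₂v₂) = 4.82 × 10^-14 m

Ratio λ₁/λ₂ = (m₂v₂)/(m₁v₁)
         = (1.67 × 10^-27 kg × 8.24 × 10^6 m/s) / (9.11 × 10^-31 kg × 8.72 × 10^6 m/s)
         = 1.73 × 10^3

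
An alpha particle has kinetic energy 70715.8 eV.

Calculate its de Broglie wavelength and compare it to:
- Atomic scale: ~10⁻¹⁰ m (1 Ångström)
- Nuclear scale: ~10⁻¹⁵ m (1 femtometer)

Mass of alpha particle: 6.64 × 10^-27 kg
λ = 5.40 × 10^-14 m, which is between nuclear and atomic scales.

Using λ = h/√(2mKE):

KE = 70715.8 eV = 1.133 × 10^-14 J

λ = h/√(2mKE)
λ = (6.626 × 10^-34 J·s) / √(2 × 6.64 × 10^-27 kg × 1.133 × 10^-14 J)
λ = 5.40 × 10^-14 m

Comparison:
- Atomic scale (10⁻¹⁰ m): λ is 0.00054× this size
- Nuclear scale (10⁻¹⁵ m): λ is 54× this size

The wavelength is between nuclear and atomic scales.

This wavelength is appropriate for probing atomic structure but too large for nuclear physics experiments.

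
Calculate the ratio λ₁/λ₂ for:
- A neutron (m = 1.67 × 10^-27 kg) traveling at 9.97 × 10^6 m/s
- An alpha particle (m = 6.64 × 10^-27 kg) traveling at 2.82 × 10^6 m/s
λ₁/λ₂ = 1.12

Using λ = h/(mv):

λ₁ = h/(m₁v₁) = 3.98 × 10^-14 m
λ₂ = h/(m₂v₂) = 3.54 × 10^-14 m

Ratio λ₁/λ₂ = (m₂v₂)/(m₁v₁)
         = (6.64 × 10^-27 kg × 2.82 × 10^6 m/s) / (1.67 × 10^-27 kg × 9.97 × 10^6 m/s)
         = 1.12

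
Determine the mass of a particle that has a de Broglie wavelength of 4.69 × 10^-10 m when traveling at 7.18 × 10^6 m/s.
1.97 × 10^-31 kg

From the de Broglie relation λ = h/(mv), we solve for m:

m = h/(λv)
m = (6.626 × 10^-34 J·s) / (4.69 × 10^-10 m × 7.18 × 10^6 m/s)
m = 1.97 × 10^-31 kg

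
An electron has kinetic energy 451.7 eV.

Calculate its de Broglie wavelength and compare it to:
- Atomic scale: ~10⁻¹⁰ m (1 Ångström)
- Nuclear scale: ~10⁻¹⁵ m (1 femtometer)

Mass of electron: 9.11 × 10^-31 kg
λ = 5.77 × 10^-11 m, which is between nuclear and atomic scales.

Using λ = h/√(2mKE):

KE = 451.7 eV = 7.237 × 10^-17 J

λ = h/√(2mKE)
λ = (6.626 × 10^-34 J·s) / √(2 × 9.11 × 10^-31 kg × 7.237 × 10^-17 J)
λ = 5.77 × 10^-11 m

Comparison:
- Atomic scale (10⁻¹⁰ m): λ is 0.58× this size
- Nuclear scale (10⁻¹⁵ m): λ is 5.8e+04× this size

The wavelength is between nuclear and atomic scales.

This wavelength is appropriate for probing atomic structure but too large for nuclear physics experiments.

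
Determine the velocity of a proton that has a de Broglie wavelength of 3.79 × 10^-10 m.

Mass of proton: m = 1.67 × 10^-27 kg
1.05 × 10^3 m/s

From the de Broglie relation λ = h/(mv), we solve for v:

v = h/(mλ)
v = (6.626 × 10^-34 J·s) / (1.67 × 10^-27 kg × 3.79 × 10^-10 m)
v = 1.05 × 10^3 m/s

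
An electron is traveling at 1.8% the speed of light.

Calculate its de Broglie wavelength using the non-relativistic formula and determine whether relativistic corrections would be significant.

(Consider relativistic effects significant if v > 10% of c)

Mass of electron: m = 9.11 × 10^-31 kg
No, relativistic corrections are not needed.

Using the non-relativistic de Broglie formula λ = h/(mv):

v = 1.8% × c = 5.396 × 10^6 m/s

λ = h/(mv)
λ = (6.626 × 10^-34 J·s) / (9.11 × 10^-31 kg × 5.396 × 10^6 m/s)
λ = 1.35 × 10^-10 m

Since v = 1.8% of c < 10% of c, relativistic corrections are NOT significant and this non-relativistic result is a good approximation.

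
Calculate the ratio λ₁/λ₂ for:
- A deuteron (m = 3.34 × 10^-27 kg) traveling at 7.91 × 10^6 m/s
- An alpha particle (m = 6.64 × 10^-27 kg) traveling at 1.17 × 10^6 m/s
λ₁/λ₂ = 0.294

Using λ = h/(mv):

λ₁ = h/(m₁v₁) = 2.51 × 10^-14 m
λ₂ = h/(m₂v₂) = 8.53 × 10^-14 m

Ratio λ₁/λ₂ = (m₂v₂)/(m₁v₁)
         = (6.64 × 10^-27 kg × 1.17 × 10^6 m/s) / (3.34 × 10^-27 kg × 7.91 × 10^6 m/s)
         = 0.294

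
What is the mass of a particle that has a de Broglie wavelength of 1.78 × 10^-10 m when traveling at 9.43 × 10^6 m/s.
3.95 × 10^-31 kg

From the de Broglie relation λ = h/(mv), we solve for m:

m = h/(λv)
m = (6.626 × 10^-34 J·s) / (1.78 × 10^-10 m × 9.43 × 10^6 m/s)
m = 3.95 × 10^-31 kg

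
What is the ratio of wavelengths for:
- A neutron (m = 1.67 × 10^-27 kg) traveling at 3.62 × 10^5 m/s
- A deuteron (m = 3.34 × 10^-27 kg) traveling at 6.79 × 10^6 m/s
λ₁/λ₂ = 37.5

Using λ = h/(mv):

λ₁ = h/(m₁v₁) = 1.10 × 10^-12 m
λ₂ = h/(m₂v₂) = 2.92 × 10^-14 m

Ratio λ₁/λ₂ = (m₂v₂)/(m₁v₁)
         = (3.34 × 10^-27 kg × 6.79 × 10^6 m/s) / (1.67 × 10^-27 kg × 3.62 × 10^5 m/s)
         = 37.5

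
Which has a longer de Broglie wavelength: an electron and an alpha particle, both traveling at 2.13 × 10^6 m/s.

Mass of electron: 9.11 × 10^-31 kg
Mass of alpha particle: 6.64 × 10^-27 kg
The electron has the longer wavelength.

Using λ = h/(mv), since both particles have the same velocity, the wavelength depends only on mass.

For electron: λ₁ = h/(m₁v) = 3.41 × 10^-10 m
For alpha particle: λ₂ = h/(m₂v) = 4.68 × 10^-14 m

Since λ ∝ 1/m at constant velocity, the lighter particle has the longer wavelength.

The electron has the longer de Broglie wavelength.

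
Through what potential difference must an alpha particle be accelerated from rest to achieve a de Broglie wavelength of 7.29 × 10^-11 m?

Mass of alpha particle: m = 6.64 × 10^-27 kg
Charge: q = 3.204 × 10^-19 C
1.94 × 10^-2 V

From λ = h/√(2mqV), we solve for V:

λ² = h²/(2mqV)
V = h²/(2mqλ²)
V = (6.626 × 10^-34 J·s)² / (2 × 6.64 × 10^-27 kg × 3.204 × 10^-19 C × (7.29 × 10^-11 m)²)
V = 1.94 × 10^-2 V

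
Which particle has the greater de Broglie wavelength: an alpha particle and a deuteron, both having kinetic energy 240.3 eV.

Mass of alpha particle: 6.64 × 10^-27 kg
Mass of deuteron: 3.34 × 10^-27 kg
The deuteron has the longer wavelength.

Using λ = h/√(2mKE):

For alpha particle: λ₁ = h/√(2m₁KE) = 9.27 × 10^-13 m
For deuteron: λ₂ = h/√(2m₂KE) = 1.31 × 10^-12 m

Since λ ∝ 1/√m at constant kinetic energy, the lighter particle has the longer wavelength.

The deuteron has the longer de Broglie wavelength.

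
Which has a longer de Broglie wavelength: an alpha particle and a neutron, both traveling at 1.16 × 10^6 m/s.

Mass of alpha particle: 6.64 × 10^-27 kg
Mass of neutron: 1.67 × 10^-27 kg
The neutron has the longer wavelength.

Using λ = h/(mv), since both particles have the same velocity, the wavelength depends only on mass.

For alpha particle: λ₁ = h/(m₁v) = 8.60 × 10^-14 m
For neutron: λ₂ = h/(m₂v) = 3.42 × 10^-13 m

Since λ ∝ 1/m at constant velocity, the lighter particle has the longer wavelength.

The neutron has the longer de Broglie wavelength.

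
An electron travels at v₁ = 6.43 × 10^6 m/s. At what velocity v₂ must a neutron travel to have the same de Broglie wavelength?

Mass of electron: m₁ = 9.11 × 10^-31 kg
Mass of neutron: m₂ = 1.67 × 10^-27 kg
v₂ = 3.51 × 10^3 m/s

For equal de Broglie wavelengths: λ₁ = λ₂

h/(m₁v₁) = h/(m₂v₂)
m₁v₁ = m₂v₂
v₂ = v₁ · (m₁/m₂)

v₂ = 6.43 × 10^6 m/s × (9.11 × 10^-31 kg / 1.67 × 10^-27 kg)
v₂ = 3.51 × 10^3 m/s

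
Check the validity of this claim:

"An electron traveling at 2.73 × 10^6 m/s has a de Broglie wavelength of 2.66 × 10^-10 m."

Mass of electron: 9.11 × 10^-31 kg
True

The claim is correct.

Using λ = h/(mv):
λ = (6.626 × 10^-34 J·s) / (9.11 × 10^-31 kg × 2.73 × 10^6 m/s)
λ = 2.66 × 10^-10 m

This matches the claimed value.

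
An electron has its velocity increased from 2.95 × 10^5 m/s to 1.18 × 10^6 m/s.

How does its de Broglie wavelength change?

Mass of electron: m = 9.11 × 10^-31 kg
The wavelength decreases by a factor of 4.

Using λ = h/(mv):

Initial wavelength: λ₁ = h/(mv₁) = 2.47 × 10^-9 m
Final wavelength: λ₂ = h/(mv₂) = 6.16 × 10^-10 m

Since λ ∝ 1/v, when velocity increases by a factor of 4, the wavelength decreases by a factor of 4.

λ₂/λ₁ = v₁/v₂ = 1/4

The wavelength decreases by a factor of 4.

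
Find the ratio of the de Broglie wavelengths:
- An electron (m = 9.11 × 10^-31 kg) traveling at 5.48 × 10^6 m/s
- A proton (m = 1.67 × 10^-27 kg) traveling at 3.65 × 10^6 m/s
λ₁/λ₂ = 1.22 × 10^3

Using λ = h/(mv):

λ₁ = h/(m₁v₁) = 1.33 × 10^-10 m
λ₂ = h/(m₂v₂) = 1.09 × 10^-13 m

Ratio λ₁/λ₂ = (m₂v₂)/(m₁v₁)
         = (1.67 × 10^-27 kg × 3.65 × 10^6 m/s) / (9.11 × 10^-31 kg × 5.48 × 10^6 m/s)
         = 1.22 × 10^3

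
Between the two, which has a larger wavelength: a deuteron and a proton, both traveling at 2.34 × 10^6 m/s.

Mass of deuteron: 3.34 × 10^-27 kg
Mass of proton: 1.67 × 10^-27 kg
The proton has the longer wavelength.

Using λ = h/(mv), since both particles have the same velocity, the wavelength depends only on mass.

For deuteron: λ₁ = h/(m₁v) = 8.48 × 10^-14 m
For proton: λ₂ = h/(m₂v) = 1.70 × 10^-13 m

Since λ ∝ 1/m at constant velocity, the lighter particle has the longer wavelength.

The proton has the longer de Broglie wavelength.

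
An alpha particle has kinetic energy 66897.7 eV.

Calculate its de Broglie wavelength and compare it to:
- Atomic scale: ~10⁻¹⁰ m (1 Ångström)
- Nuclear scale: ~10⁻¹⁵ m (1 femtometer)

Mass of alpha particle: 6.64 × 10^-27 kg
λ = 5.55 × 10^-14 m, which is between nuclear and atomic scales.

Using λ = h/√(2mKE):

KE = 66897.7 eV = 1.072 × 10^-14 J

λ = h/√(2mKE)
λ = (6.626 × 10^-34 J·s) / √(2 × 6.64 × 10^-27 kg × 1.072 × 10^-14 J)
λ = 5.55 × 10^-14 m

Comparison:
- Atomic scale (10⁻¹⁰ m): λ is 0.00056× this size
- Nuclear scale (10⁻¹⁵ m): λ is 56× this size

The wavelength is between nuclear and atomic scales.

This wavelength is appropriate for probing atomic structure but too large for nuclear physics experiments.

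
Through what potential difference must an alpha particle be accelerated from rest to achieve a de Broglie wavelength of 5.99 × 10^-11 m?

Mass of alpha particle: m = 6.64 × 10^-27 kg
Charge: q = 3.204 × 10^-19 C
2.88 × 10^-2 V

From λ = h/√(2mqV), we solve for V:

λ² = h²/(2mqV)
V = h²/(2mqλ²)
V = (6.626 × 10^-34 J·s)² / (2 × 6.64 × 10^-27 kg × 3.204 × 10^-19 C × (5.99 × 10^-11 m)²)
V = 2.88 × 10^-2 V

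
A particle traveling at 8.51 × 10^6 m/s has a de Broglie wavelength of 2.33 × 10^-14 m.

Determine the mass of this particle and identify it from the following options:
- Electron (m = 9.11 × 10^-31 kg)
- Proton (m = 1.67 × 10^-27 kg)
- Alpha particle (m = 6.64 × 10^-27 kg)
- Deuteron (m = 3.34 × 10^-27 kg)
The particle is a deuteron.

From λ = h/(mv), solve for mass:

m = h/(λv)
m = (6.626 × 10^-34 J·s) / (2.33 × 10^-14 m × 8.51 × 10^6 m/s)
m = 3.34 × 10^-27 kg

Comparing with the listed masses, this is closest to a deuteron.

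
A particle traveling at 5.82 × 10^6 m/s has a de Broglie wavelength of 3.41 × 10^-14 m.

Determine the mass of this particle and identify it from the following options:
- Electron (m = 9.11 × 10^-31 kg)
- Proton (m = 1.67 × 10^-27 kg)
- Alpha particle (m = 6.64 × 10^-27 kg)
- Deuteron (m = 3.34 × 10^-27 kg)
The particle is a deuteron.

From λ = h/(mv), solve for mass:

m = h/(λv)
m = (6.626 × 10^-34 J·s) / (3.41 × 10^-14 m × 5.82 × 10^6 m/s)
m = 3.34 × 10^-27 kg

Comparing with the listed masses, this is closest to a deuteron.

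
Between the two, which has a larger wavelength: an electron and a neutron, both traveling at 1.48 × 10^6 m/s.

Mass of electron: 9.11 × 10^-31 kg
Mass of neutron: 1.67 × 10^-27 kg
The electron has the longer wavelength.

Using λ = h/(mv), since both particles have the same velocity, the wavelength depends only on mass.

For electron: λ₁ = h/(m₁v) = 4.91 × 10^-10 m
For neutron: λ₂ = h/(m₂v) = 2.68 × 10^-13 m

Since λ ∝ 1/m at constant velocity, the lighter particle has the longer wavelength.

The electron has the longer de Broglie wavelength.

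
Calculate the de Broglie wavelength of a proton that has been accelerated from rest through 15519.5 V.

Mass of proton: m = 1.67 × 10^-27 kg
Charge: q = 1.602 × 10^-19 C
2.30 × 10^-13 m

When a particle is accelerated through voltage V, it gains kinetic energy KE = qV.

The de Broglie wavelength is then λ = h/√(2mqV):

λ = h/√(2mqV)
λ = (6.626 × 10^-34 J·s) / √(2 × 1.67 × 10^-27 kg × 1.602 × 10^-19 C × 15519.5 V)
λ = 2.30 × 10^-13 m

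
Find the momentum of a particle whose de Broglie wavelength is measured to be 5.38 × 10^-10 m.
1.23 × 10^-24 kg·m/s

From the de Broglie relation λ = h/p, we solve for p:

p = h/λ
p = (6.626 × 10^-34 J·s) / (5.38 × 10^-10 m)
p = 1.23 × 10^-24 kg·m/s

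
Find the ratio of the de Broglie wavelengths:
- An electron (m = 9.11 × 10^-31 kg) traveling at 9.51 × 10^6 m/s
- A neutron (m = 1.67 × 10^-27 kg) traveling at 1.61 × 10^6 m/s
λ₁/λ₂ = 310

Using λ = h/(mv):

λ₁ = h/(m₁v₁) = 7.65 × 10^-11 m
λ₂ = h/(m₂v₂) = 2.46 × 10^-13 m

Ratio λ₁/λ₂ = (m₂v₂)/(m₁v₁)
         = (1.67 × 10^-27 kg × 1.61 × 10^6 m/s) / (9.11 × 10^-31 kg × 9.51 × 10^6 m/s)
         = 310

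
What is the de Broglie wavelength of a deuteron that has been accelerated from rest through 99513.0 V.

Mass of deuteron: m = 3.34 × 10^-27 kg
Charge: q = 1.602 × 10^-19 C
6.42 × 10^-14 m

When a particle is accelerated through voltage V, it gains kinetic energy KE = qV.

The de Broglie wavelength is then λ = h/√(2mqV):

λ = h/√(2mqV)
λ = (6.626 × 10^-34 J·s) / √(2 × 3.34 × 10^-27 kg × 1.602 × 10^-19 C × 99513.0 V)
λ = 6.42 × 10^-14 m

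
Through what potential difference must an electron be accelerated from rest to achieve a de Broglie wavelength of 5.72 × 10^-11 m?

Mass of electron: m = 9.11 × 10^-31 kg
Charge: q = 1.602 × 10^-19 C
460 V

From λ = h/√(2mqV), we solve for V:

λ² = h²/(2mqV)
V = h²/(2mqλ²)
V = (6.626 × 10^-34 J·s)² / (2 × 9.11 × 10^-31 kg × 1.602 × 10^-19 C × (5.72 × 10^-11 m)²)
V = 460 V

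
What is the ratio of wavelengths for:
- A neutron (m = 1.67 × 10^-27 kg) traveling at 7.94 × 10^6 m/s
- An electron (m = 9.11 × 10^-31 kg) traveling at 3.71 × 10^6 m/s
λ₁/λ₂ = 2.55 × 10^-4

Using λ = h/(mv):

λ₁ = h/(m₁v₁) = 5.00 × 10^-14 m
λ₂ = h/(m₂v₂) = 1.96 × 10^-10 m

Ratio λ₁/λ₂ = (m₂v₂)/(m₁v₁)
         = (9.11 × 10^-31 kg × 3.71 × 10^6 m/s) / (1.67 × 10^-27 kg × 7.94 × 10^6 m/s)
         = 2.55 × 10^-4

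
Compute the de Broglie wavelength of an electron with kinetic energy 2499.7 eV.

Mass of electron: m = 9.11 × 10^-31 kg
2.45 × 10^-11 m

Using λ = h/√(2mKE):

First convert KE to Joules: KE = 2499.7 eV = 4.005 × 10^-16 J

λ = h/√(2mKE)
λ = (6.626 × 10^-34 J·s) / √(2 × 9.11 × 10^-31 kg × 4.005 × 10^-16 J)
λ = 2.45 × 10^-11 m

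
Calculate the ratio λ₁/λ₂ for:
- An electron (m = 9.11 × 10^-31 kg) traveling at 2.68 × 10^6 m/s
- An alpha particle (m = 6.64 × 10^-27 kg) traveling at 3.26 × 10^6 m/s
λ₁/λ₂ = 8.87 × 10^3

Using λ = h/(mv):

λ₁ = h/(m₁v₁) = 2.71 × 10^-10 m
λ₂ = h/(m₂v₂) = 3.06 × 10^-14 m

Ratio λ₁/λ₂ = (m₂v₂)/(m₁v₁)
         = (6.64 × 10^-27 kg × 3.26 × 10^6 m/s) / (9.11 × 10^-31 kg × 2.68 × 10^6 m/s)
         = 8.87 × 10^3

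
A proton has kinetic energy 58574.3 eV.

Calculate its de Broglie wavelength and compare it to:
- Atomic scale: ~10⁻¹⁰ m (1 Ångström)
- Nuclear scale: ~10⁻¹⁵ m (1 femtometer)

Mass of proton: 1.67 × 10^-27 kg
λ = 1.18 × 10^-13 m, which is between nuclear and atomic scales.

Using λ = h/√(2mKE):

KE = 58574.3 eV = 9.385 × 10^-15 J

λ = h/√(2mKE)
λ = (6.626 × 10^-34 J·s) / √(2 × 1.67 × 10^-27 kg × 9.385 × 10^-15 J)
λ = 1.18 × 10^-13 m

Comparison:
- Atomic scale (10⁻¹⁰ m): λ is 0.0012× this size
- Nuclear scale (10⁻¹⁵ m): λ is 1.2e+02× this size

The wavelength is between nuclear and atomic scales.

This wavelength is appropriate for probing atomic structure but too large for nuclear physics experiments.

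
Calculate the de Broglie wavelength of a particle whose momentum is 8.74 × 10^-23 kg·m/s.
7.58 × 10^-12 m

Using the de Broglie relation λ = h/p:

λ = h/p
λ = (6.626 × 10^-34 J·s) / (8.74 × 10^-23 kg·m/s)
λ = 7.58 × 10^-12 m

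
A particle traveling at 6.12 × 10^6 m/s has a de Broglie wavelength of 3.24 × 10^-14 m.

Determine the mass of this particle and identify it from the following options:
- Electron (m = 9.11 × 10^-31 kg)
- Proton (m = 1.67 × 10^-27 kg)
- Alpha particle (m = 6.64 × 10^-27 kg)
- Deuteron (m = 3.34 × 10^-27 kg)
The particle is a deuteron.

From λ = h/(mv), solve for mass:

m = h/(λv)
m = (6.626 × 10^-34 J·s) / (3.24 × 10^-14 m × 6.12 × 10^6 m/s)
m = 3.34 × 10^-27 kg

Comparing with the listed masses, this is closest to a deuteron.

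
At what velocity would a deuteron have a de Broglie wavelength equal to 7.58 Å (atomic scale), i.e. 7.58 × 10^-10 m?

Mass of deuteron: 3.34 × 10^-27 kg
2.62 × 10^2 m/s

From λ = h/(mv), solve for v:

v = h/(mλ)
v = (6.626 × 10^-34 J·s) / (3.34 × 10^-27 kg × 7.58 × 10^-10 m)
v = 2.62 × 10^2 m/s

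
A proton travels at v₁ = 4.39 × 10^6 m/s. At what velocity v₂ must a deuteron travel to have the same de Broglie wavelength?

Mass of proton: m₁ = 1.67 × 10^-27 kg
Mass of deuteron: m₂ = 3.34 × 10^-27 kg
v₂ = 2.20 × 10^6 m/s

For equal de Broglie wavelengths: λ₁ = λ₂

h/(m₁v₁) = h/(m₂v₂)
m₁v₁ = m₂v₂
v₂ = v₁ · (m₁/m₂)

v₂ = 4.39 × 10^6 m/s × (1.67 × 10^-27 kg / 3.34 × 10^-27 kg)
v₂ = 2.20 × 10^6 m/s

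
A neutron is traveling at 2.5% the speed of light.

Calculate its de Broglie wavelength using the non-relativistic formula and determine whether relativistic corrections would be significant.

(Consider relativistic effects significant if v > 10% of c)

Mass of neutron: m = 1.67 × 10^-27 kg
No, relativistic corrections are not needed.

Using the non-relativistic de Broglie formula λ = h/(mv):

v = 2.5% × c = 7.495 × 10^6 m/s

λ = h/(mv)
λ = (6.626 × 10^-34 J·s) / (1.67 × 10^-27 kg × 7.495 × 10^6 m/s)
λ = 5.29 × 10^-14 m

Since v = 2.5% of c < 10% of c, relativistic corrections are NOT significant and this non-relativistic result is a good approximation.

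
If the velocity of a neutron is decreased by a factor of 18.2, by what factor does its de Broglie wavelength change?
The wavelength increases by a factor of 18.2.

From λ = h/(mv), the wavelength is inversely proportional to velocity:

λ ∝ 1/v

If v → v/18.2, then λ → 18.2λ

When velocity is decreased by a factor of 18.2, the wavelength increases by a factor of 18.2.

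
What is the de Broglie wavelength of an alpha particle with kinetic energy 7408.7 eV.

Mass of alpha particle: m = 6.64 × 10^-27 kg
1.67 × 10^-13 m

Using λ = h/√(2mKE):

First convert KE to Joules: KE = 7408.7 eV = 1.187 × 10^-15 J

λ = h/√(2mKE)
λ = (6.626 × 10^-34 J·s) / √(2 × 6.64 × 10^-27 kg × 1.187 × 10^-15 J)
λ = 1.67 × 10^-13 m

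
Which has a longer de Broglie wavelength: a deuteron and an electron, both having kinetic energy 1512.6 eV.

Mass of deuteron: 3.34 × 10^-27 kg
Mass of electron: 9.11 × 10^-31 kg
The electron has the longer wavelength.

Using λ = h/√(2mKE):

For deuteron: λ₁ = h/√(2m₁KE) = 5.21 × 10^-13 m
For electron: λ₂ = h/√(2m₂KE) = 3.15 × 10^-11 m

Since λ ∝ 1/√m at constant kinetic energy, the lighter particle has the longer wavelength.

The electron has the longer de Broglie wavelength.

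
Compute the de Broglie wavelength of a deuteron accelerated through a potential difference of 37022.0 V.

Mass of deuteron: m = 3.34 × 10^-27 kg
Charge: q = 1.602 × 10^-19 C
1.05 × 10^-13 m

When a particle is accelerated through voltage V, it gains kinetic energy KE = qV.

The de Broglie wavelength is then λ = h/√(2mqV):

λ = h/√(2mqV)
λ = (6.626 × 10^-34 J·s) / √(2 × 3.34 × 10^-27 kg × 1.602 × 10^-19 C × 37022.0 V)
λ = 1.05 × 10^-13 m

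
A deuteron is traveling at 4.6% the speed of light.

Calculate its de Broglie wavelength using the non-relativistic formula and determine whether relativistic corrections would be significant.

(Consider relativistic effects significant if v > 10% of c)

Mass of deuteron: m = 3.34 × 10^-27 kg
No, relativistic corrections are not needed.

Using the non-relativistic de Broglie formula λ = h/(mv):

v = 4.6% × c = 1.379 × 10^7 m/s

λ = h/(mv)
λ = (6.626 × 10^-34 J·s) / (3.34 × 10^-27 kg × 1.379 × 10^7 m/s)
λ = 1.44 × 10^-14 m

Since v = 4.6% of c < 10% of c, relativistic corrections are NOT significant and this non-relativistic result is a good approximation.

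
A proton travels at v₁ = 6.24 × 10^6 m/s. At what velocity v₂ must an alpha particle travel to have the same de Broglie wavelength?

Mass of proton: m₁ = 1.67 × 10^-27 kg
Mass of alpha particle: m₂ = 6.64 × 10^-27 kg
v₂ = 1.57 × 10^6 m/s

For equal de Broglie wavelengths: λ₁ = λ₂

h/(m₁v₁) = h/(m₂v₂)
m₁v₁ = m₂v₂
v₂ = v₁ · (m₁/m₂)

v₂ = 6.24 × 10^6 m/s × (1.67 × 10^-27 kg / 6.64 × 10^-27 kg)
v₂ = 1.57 × 10^6 m/s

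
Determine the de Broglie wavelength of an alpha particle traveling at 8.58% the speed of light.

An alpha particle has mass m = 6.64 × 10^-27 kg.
3.88 × 10^-15 m

Using the de Broglie relation λ = h/(mv):

v = 8.58% × c = 2.572 × 10^7 m/s

λ = h/(mv)
λ = (6.626 × 10^-34 J·s) / (6.64 × 10^-27 kg × 2.572 × 10^7 m/s)
λ = 3.88 × 10^-15 m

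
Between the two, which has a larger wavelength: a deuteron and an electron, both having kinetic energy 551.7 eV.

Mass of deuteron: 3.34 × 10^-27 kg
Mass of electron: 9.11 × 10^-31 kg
The electron has the longer wavelength.

Using λ = h/√(2mKE):

For deuteron: λ₁ = h/√(2m₁KE) = 8.62 × 10^-13 m
For electron: λ₂ = h/√(2m₂KE) = 5.22 × 10^-11 m

Since λ ∝ 1/√m at constant kinetic energy, the lighter particle has the longer wavelength.

The electron has the longer de Broglie wavelength.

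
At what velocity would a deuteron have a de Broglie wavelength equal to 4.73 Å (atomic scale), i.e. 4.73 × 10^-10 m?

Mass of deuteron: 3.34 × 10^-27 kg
4.19 × 10^2 m/s

From λ = h/(mv), solve for v:

v = h/(mλ)
v = (6.626 × 10^-34 J·s) / (3.34 × 10^-27 kg × 4.73 × 10^-10 m)
v = 4.19 × 10^2 m/s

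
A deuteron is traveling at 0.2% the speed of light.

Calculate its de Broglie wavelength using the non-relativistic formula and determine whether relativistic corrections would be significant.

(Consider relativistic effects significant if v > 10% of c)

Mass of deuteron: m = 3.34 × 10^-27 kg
No, relativistic corrections are not needed.

Using the non-relativistic de Broglie formula λ = h/(mv):

v = 0.2% × c = 5.996 × 10^5 m/s

λ = h/(mv)
λ = (6.626 × 10^-34 J·s) / (3.34 × 10^-27 kg × 5.996 × 10^5 m/s)
λ = 3.31 × 10^-13 m

Since v = 0.2% of c < 10% of c, relativistic corrections are NOT significant and this non-relativistic result is a good approximation.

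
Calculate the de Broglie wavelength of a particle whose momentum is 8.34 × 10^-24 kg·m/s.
7.94 × 10^-11 m

Using the de Broglie relation λ = h/p:

λ = h/p
λ = (6.626 × 10^-34 J·s) / (8.34 × 10^-24 kg·m/s)
λ = 7.94 × 10^-11 m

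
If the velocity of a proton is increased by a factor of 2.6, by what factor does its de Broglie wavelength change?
The wavelength decreases by a factor of 2.6.

From λ = h/(mv), the wavelength is inversely proportional to velocity:

λ ∝ 1/v

If v → 2.6v, then λ → λ/2.6

When velocity is increased by a factor of 2.6, the wavelength decreases by a factor of 2.6.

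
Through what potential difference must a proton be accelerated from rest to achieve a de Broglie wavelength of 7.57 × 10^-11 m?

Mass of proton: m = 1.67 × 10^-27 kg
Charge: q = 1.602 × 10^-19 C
1.43 × 10^-1 V

From λ = h/√(2mqV), we solve for V:

λ² = h²/(2mqV)
V = h²/(2mqλ²)
V = (6.626 × 10^-34 J·s)² / (2 × 1.67 × 10^-27 kg × 1.602 × 10^-19 C × (7.57 × 10^-11 m)²)
V = 1.43 × 10^-1 V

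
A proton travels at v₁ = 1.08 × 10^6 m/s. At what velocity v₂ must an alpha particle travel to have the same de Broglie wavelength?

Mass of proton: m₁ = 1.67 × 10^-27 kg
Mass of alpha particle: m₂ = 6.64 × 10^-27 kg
v₂ = 2.72 × 10^5 m/s

For equal de Broglie wavelengths: λ₁ = λ₂

h/(m₁v₁) = h/(m₂v₂)
m₁v₁ = m₂v₂
v₂ = v₁ · (m₁/m₂)

v₂ = 1.08 × 10^6 m/s × (1.67 × 10^-27 kg / 6.64 × 10^-27 kg)
v₂ = 2.72 × 10^5 m/s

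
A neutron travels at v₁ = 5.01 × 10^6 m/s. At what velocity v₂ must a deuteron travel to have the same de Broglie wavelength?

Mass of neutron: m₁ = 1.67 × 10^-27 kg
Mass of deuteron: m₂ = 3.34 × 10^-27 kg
v₂ = 2.50 × 10^6 m/s

For equal de Broglie wavelengths: λ₁ = λ₂

h/(m₁v₁) = h/(m₂v₂)
m₁v₁ = m₂v₂
v₂ = v₁ · (m₁/m₂)

v₂ = 5.01 × 10^6 m/s × (1.67 × 10^-27 kg / 3.34 × 10^-27 kg)
v₂ = 2.50 × 10^6 m/s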